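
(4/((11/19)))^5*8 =20284203008/161051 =125948.94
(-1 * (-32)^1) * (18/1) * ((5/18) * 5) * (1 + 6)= 5600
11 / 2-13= -15 / 2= -7.50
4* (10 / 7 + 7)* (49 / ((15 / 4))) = 6608 / 15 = 440.53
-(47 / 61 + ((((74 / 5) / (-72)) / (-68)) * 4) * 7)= -159619 / 186660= -0.86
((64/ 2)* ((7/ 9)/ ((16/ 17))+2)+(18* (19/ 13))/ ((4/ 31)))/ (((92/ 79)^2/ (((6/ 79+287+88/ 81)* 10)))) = 625387.13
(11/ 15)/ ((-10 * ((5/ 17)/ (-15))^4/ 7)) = -173640159/ 50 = -3472803.18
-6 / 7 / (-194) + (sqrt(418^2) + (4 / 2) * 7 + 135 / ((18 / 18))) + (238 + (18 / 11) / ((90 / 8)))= 30068322 / 37345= 805.15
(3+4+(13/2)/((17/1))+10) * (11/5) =6501/170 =38.24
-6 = -6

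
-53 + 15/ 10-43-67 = -323/ 2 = -161.50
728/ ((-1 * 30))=-364/ 15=-24.27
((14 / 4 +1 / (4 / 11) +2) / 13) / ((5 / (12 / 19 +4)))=726 / 1235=0.59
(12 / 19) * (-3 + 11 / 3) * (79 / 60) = 158 / 285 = 0.55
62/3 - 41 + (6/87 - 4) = -2111/87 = -24.26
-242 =-242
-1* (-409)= 409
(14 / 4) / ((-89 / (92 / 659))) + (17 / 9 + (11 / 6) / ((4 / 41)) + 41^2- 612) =4601558323 / 4222872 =1089.68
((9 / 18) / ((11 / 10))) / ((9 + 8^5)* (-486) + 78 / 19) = -19 / 665858028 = -0.00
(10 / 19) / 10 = 0.05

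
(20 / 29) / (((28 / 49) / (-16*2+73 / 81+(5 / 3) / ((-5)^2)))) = -87976 / 2349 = -37.45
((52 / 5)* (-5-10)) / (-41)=156 / 41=3.80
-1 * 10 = -10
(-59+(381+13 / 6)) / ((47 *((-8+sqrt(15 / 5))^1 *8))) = -1945 / 17202 - 1945 *sqrt(3) / 137616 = -0.14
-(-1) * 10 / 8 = 5 / 4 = 1.25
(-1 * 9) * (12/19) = -108/19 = -5.68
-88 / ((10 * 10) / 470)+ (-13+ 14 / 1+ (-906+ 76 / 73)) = -480909 / 365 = -1317.56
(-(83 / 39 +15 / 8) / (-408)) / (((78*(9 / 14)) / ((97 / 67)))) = 848071 / 2993620032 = 0.00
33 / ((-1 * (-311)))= 33 / 311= 0.11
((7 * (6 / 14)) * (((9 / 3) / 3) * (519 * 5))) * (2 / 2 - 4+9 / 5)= -9342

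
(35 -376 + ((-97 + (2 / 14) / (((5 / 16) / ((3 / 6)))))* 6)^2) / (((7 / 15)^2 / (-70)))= -108253458.63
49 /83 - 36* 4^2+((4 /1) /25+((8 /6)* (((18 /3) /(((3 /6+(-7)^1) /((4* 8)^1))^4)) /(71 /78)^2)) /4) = 1489616983053 /1767752675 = 842.66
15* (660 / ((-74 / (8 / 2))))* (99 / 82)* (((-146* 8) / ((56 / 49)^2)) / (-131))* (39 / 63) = -542567025 / 198727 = -2730.21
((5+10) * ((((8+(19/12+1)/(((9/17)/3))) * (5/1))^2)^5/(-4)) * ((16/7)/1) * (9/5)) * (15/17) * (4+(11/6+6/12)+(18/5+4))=-263889686308555169424480533599853515625/4028544947847168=-65504962641555321148402.57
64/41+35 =1499/41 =36.56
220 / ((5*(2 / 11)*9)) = 242 / 9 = 26.89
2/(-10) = -1/5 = -0.20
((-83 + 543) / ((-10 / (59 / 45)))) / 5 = -2714 / 225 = -12.06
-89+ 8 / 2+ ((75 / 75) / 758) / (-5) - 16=-101.00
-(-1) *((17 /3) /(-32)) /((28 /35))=-85 /384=-0.22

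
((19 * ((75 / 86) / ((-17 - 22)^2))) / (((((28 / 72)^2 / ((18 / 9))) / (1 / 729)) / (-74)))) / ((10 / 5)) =-70300 / 9614241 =-0.01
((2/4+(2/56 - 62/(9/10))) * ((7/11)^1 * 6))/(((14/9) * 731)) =-51675/225148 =-0.23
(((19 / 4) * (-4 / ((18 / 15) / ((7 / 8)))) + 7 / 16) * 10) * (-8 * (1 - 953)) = -3065440 / 3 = -1021813.33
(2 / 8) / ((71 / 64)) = 16 / 71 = 0.23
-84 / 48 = -7 / 4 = -1.75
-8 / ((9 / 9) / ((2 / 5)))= -16 / 5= -3.20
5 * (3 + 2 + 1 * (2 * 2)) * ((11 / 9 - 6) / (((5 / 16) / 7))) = -4816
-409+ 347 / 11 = -4152 / 11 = -377.45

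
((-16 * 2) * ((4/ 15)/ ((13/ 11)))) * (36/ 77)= -1536/ 455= -3.38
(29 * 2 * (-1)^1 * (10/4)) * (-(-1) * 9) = -1305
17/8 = 2.12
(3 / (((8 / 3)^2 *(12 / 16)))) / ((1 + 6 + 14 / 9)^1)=81 / 1232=0.07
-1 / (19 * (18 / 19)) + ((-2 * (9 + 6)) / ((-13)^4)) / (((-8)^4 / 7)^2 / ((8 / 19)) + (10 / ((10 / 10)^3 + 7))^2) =-6069549975091 / 109251897011478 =-0.06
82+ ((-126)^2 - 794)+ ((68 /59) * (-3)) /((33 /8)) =15163.16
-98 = -98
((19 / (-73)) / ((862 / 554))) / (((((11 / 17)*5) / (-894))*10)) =39993537 / 8652325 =4.62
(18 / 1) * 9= 162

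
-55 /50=-11 /10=-1.10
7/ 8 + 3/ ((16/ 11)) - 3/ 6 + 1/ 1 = 3.44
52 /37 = 1.41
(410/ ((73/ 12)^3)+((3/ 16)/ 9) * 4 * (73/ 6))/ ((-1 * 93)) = -79408801/ 2604857832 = -0.03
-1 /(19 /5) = -5 /19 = -0.26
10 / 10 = 1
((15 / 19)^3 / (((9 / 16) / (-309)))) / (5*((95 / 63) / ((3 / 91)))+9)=-25029000 / 22010531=-1.14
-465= -465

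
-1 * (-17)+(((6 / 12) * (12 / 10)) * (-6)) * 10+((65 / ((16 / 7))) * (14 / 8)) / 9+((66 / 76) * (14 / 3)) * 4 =29987 / 10944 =2.74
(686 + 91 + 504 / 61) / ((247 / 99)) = 4742199 / 15067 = 314.74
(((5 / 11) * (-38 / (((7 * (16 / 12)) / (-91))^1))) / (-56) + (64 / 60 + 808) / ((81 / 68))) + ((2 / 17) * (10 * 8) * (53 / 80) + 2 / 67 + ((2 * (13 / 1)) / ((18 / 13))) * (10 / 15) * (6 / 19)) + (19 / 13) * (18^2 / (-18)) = 277990809847853 / 421121741040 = 660.12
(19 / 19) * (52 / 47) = 52 / 47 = 1.11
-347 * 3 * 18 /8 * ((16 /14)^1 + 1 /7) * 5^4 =-52700625 /28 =-1882165.18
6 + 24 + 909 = 939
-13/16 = -0.81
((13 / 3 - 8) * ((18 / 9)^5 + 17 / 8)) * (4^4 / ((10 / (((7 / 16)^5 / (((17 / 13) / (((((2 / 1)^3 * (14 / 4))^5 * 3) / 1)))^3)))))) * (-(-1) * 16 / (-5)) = 1242020090204010403228894887936 / 122825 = 10112111461054430313282270.00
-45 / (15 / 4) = -12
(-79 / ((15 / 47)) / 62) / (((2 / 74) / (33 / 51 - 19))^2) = -82468165728 / 44795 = -1841012.74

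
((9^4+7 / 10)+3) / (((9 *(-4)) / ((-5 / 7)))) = 130.25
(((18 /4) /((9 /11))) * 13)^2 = 20449 /4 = 5112.25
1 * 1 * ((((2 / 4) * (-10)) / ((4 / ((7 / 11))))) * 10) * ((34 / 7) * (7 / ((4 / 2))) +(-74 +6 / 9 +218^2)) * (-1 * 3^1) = 24920525 / 22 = 1132751.14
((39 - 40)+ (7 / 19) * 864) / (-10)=-6029 / 190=-31.73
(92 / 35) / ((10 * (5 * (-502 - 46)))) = -23 / 239750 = -0.00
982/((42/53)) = 26023/21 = 1239.19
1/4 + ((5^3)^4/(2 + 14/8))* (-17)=-13281249997/12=-1106770833.08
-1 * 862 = -862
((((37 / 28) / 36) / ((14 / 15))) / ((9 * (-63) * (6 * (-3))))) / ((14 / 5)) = 925 / 672126336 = 0.00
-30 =-30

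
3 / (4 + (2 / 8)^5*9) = 3072 / 4105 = 0.75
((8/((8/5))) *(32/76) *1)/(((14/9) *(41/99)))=17820/5453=3.27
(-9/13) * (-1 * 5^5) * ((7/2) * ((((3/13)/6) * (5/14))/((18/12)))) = 46875/676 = 69.34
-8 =-8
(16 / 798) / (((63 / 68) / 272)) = 147968 / 25137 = 5.89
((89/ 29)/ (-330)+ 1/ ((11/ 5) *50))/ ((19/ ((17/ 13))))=-17/ 1181895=-0.00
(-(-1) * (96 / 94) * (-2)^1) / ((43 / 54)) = -5184 / 2021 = -2.57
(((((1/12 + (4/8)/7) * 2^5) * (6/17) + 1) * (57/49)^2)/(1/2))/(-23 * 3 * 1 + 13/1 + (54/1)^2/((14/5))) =0.01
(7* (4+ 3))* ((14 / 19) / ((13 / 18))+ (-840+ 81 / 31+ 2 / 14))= -313745390 / 7657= -40974.98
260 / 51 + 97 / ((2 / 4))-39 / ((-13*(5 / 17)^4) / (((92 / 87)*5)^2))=12231157498 / 1072275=11406.74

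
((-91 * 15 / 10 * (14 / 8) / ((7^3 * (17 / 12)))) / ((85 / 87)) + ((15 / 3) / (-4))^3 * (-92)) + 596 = 125455833 / 161840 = 775.18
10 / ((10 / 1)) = 1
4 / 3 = 1.33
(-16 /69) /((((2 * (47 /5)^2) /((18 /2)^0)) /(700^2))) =-98000000 /152421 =-642.96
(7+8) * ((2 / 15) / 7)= 2 / 7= 0.29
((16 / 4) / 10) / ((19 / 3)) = 6 / 95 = 0.06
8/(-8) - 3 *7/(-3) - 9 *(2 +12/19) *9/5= -696/19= -36.63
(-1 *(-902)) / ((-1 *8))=-451 / 4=-112.75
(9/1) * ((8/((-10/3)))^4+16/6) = 201624/625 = 322.60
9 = 9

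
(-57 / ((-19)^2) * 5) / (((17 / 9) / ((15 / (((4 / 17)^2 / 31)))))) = -1067175 / 304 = -3510.44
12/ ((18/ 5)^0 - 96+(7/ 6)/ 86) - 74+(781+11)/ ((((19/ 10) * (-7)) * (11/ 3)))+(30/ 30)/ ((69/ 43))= -1755045497/ 19556187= -89.74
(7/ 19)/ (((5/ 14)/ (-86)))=-88.72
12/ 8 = 3/ 2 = 1.50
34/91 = 0.37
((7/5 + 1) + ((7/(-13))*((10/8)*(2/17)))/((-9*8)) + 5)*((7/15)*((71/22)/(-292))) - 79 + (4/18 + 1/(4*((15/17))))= -1204125167471/15332803200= -78.53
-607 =-607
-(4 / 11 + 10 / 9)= -146 / 99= -1.47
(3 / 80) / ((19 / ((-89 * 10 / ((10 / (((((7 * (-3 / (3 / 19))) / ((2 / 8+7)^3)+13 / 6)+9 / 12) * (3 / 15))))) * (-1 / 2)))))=66880919 / 1482851200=0.05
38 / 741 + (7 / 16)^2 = 2423 / 9984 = 0.24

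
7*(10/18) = 35/9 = 3.89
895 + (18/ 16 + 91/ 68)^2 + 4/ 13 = 216733869/ 240448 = 901.38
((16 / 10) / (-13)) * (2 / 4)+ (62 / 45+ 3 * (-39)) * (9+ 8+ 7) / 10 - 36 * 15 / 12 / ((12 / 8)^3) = -283616 / 975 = -290.89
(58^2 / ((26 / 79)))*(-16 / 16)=-132878 / 13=-10221.38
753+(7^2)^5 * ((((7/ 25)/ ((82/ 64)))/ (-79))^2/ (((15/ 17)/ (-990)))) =-15897705037449903/ 6556950625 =-2424557.69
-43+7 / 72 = -3089 / 72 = -42.90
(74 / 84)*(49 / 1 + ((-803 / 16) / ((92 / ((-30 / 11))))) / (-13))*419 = 7251326711 / 401856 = 18044.59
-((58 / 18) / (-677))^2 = -841 / 37124649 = -0.00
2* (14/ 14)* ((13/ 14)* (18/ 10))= 117/ 35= 3.34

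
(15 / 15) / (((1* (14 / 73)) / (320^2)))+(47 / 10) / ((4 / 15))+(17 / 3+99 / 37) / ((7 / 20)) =3319246517 / 6216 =533984.32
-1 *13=-13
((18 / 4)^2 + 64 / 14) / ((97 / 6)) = 2085 / 1358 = 1.54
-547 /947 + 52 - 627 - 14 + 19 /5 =-2773657 /4735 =-585.78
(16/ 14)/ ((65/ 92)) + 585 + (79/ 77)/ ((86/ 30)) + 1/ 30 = 757998611/ 1291290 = 587.01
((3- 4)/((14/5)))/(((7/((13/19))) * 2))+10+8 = 66967/3724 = 17.98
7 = 7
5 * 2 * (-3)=-30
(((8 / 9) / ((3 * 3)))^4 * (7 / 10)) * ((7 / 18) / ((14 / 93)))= 111104 / 645700815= 0.00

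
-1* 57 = -57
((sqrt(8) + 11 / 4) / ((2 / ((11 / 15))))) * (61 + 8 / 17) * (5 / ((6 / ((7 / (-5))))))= -16093 * sqrt(2) / 306 - 177023 / 2448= -146.69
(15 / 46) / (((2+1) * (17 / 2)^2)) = 10 / 6647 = 0.00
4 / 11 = 0.36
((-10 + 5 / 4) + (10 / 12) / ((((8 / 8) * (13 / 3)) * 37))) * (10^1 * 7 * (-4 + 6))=-588875 / 481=-1224.27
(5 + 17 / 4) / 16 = 37 / 64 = 0.58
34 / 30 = 17 / 15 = 1.13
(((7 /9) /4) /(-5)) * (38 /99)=-133 /8910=-0.01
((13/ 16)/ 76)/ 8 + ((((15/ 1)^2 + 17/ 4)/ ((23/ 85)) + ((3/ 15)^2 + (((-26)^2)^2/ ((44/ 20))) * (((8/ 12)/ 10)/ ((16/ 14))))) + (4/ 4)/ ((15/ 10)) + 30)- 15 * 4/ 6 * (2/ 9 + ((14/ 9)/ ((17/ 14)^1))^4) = 437161036987687114129/ 33717069027417600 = 12965.57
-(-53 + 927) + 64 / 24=-2614 / 3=-871.33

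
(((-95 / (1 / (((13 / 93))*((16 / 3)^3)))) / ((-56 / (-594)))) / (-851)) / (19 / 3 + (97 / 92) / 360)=6677299200 / 1684941853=3.96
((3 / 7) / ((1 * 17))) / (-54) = -1 / 2142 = -0.00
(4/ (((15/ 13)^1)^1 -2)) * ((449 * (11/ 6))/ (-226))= 5837/ 339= 17.22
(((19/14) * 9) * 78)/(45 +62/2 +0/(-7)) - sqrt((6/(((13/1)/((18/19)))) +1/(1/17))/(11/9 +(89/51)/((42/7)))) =351/28 - 3 * sqrt(16746796118)/114361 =9.14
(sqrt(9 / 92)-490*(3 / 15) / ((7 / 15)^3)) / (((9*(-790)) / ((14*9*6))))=8100 / 79-63*sqrt(23) / 9085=102.50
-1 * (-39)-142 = -103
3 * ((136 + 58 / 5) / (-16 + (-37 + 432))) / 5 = 2214 / 9475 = 0.23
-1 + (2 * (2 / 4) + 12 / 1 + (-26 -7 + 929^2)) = 863020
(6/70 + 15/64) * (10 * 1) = 717/224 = 3.20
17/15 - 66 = -64.87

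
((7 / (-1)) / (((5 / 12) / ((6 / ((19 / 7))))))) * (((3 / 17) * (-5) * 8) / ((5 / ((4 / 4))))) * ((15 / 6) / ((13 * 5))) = 42336 / 20995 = 2.02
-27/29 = -0.93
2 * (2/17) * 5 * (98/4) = 490/17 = 28.82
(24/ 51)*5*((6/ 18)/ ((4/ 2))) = 20/ 51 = 0.39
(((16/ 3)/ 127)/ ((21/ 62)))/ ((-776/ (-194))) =248/ 8001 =0.03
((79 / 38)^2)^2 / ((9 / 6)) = 12.45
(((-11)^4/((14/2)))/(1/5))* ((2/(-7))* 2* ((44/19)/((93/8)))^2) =-36281569280/152992161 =-237.15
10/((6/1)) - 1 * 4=-2.33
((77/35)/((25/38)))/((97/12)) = 0.41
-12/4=-3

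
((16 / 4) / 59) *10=40 / 59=0.68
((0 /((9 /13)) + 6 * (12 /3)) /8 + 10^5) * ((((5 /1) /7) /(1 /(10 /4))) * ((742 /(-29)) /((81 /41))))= -5432662975 /2349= -2312755.63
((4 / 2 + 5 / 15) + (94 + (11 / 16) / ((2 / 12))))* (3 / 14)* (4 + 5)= 21699 / 112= 193.74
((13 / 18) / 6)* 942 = 113.39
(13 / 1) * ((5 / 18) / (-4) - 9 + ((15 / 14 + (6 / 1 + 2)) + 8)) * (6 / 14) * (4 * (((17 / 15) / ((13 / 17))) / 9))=1165537 / 39690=29.37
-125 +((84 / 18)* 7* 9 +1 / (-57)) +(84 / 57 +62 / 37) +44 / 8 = 749251 / 4218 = 177.63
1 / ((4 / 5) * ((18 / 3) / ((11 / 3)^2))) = 605 / 216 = 2.80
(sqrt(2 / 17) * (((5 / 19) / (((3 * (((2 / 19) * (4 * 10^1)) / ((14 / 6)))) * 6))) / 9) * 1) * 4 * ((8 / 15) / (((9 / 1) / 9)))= 7 * sqrt(34) / 61965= 0.00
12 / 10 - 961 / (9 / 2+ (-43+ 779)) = -724 / 7405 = -0.10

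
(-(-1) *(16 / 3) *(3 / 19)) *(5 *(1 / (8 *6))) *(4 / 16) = 5 / 228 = 0.02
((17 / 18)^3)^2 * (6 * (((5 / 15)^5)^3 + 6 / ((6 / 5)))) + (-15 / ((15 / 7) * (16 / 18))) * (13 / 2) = -1215918769364959 / 40669853253264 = -29.90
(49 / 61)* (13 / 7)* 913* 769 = 63890827 / 61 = 1047390.61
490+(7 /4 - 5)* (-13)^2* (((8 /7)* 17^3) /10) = -10776711 /35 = -307906.03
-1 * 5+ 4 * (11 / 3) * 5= 205 / 3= 68.33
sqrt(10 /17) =sqrt(170) /17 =0.77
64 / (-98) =-32 / 49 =-0.65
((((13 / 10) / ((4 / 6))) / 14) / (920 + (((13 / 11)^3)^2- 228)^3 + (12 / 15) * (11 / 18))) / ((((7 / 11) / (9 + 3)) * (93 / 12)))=-9907772652643156499142 / 334196242490286208716168760499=-0.00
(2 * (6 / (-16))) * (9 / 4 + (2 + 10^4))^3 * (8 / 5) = -192244904054739 / 160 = -1201530650342.12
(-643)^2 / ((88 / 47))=220819.35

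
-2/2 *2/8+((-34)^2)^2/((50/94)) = 251231143/100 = 2512311.43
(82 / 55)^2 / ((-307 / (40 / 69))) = -0.00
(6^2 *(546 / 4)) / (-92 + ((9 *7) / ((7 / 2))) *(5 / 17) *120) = 41769 / 4618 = 9.04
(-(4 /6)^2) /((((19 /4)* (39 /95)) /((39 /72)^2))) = -65 /972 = -0.07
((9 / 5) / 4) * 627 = 5643 / 20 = 282.15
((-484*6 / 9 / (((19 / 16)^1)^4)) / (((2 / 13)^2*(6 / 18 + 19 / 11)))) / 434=-3685400576 / 480754169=-7.67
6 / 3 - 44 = -42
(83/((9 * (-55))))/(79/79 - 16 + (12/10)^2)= 415/33561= 0.01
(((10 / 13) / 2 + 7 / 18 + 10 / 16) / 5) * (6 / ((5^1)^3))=1309 / 97500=0.01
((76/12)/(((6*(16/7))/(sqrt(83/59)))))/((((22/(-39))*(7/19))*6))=-4693*sqrt(4897)/747648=-0.44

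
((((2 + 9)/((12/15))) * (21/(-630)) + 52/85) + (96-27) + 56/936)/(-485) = -5506607/38586600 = -0.14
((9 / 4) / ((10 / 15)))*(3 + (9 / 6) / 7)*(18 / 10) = 2187 / 112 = 19.53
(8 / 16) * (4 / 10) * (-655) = -131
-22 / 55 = -2 / 5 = -0.40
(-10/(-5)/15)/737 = 2/11055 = 0.00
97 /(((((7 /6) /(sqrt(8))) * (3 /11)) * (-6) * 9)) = -2134 * sqrt(2) /189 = -15.97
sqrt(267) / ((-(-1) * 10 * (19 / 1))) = sqrt(267) / 190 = 0.09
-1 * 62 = -62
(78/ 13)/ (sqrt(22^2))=3/ 11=0.27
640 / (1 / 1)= 640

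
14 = 14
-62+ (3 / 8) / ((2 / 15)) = -947 / 16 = -59.19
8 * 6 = 48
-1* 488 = -488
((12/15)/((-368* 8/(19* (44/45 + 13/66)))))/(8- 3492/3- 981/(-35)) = 154679/28765978560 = 0.00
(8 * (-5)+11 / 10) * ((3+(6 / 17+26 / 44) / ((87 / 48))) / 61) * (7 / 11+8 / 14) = -11323401 / 4175710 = -2.71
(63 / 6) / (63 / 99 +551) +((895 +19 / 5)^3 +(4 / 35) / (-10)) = 726087886.28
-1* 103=-103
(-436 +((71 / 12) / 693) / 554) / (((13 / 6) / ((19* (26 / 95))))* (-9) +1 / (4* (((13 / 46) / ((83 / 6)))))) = -51.37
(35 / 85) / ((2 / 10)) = 35 / 17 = 2.06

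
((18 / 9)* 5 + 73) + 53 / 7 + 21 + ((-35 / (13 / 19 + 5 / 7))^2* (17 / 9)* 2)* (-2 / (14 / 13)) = -4667266883 / 1089774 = -4282.78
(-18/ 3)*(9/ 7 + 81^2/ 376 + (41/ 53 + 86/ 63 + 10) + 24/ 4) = -46293787/ 209244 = -221.24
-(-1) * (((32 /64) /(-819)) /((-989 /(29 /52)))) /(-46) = -29 /3874996944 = -0.00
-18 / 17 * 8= -144 / 17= -8.47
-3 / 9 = -1 / 3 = -0.33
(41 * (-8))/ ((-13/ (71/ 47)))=23288/ 611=38.11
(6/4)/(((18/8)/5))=10/3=3.33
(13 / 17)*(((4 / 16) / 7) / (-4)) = -13 / 1904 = -0.01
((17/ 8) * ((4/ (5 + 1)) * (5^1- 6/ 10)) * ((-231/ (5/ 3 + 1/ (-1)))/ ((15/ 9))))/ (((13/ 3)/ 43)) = -16717239/ 1300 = -12859.41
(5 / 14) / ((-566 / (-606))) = 1515 / 3962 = 0.38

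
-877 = -877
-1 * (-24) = 24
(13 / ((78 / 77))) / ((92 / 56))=539 / 69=7.81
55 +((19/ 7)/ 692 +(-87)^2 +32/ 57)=2105203483/ 276108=7624.57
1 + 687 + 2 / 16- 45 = 643.12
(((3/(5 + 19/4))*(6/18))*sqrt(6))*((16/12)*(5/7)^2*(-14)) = -800*sqrt(6)/819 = -2.39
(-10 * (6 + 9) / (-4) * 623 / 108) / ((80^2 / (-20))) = -3115 / 4608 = -0.68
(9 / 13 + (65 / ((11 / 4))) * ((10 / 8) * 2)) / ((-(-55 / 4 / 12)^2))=-19696896 / 432575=-45.53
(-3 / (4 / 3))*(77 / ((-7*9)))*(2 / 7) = 11 / 14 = 0.79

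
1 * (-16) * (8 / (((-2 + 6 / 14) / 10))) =8960 / 11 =814.55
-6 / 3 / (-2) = 1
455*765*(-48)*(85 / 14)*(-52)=5274828000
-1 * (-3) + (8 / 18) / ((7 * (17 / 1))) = 3217 / 1071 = 3.00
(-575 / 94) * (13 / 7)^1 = -7475 / 658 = -11.36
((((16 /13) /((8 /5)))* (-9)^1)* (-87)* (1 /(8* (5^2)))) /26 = 0.12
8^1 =8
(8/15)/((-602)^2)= 2/1359015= 0.00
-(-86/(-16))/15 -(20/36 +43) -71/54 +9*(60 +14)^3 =3938728433/1080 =3646970.77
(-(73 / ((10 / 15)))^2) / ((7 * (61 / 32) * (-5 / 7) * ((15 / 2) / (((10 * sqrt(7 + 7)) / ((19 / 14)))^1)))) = 7162176 * sqrt(14) / 5795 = 4624.40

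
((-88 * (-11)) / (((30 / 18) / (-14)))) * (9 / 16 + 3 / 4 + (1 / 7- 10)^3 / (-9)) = -214612497 / 245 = -875969.38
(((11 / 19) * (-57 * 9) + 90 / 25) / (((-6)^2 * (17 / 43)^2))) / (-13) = 301387 / 75140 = 4.01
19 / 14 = 1.36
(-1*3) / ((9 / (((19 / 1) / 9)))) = -19 / 27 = -0.70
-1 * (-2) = 2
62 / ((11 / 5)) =310 / 11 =28.18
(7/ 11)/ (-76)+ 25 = 20893/ 836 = 24.99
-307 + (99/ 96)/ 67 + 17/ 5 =-3254427/ 10720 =-303.58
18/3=6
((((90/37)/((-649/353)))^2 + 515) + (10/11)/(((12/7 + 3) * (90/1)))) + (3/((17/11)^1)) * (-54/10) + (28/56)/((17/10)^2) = 11393448985454249/22496991953535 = 506.44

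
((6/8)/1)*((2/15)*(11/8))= 11/80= 0.14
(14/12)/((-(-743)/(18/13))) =21/9659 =0.00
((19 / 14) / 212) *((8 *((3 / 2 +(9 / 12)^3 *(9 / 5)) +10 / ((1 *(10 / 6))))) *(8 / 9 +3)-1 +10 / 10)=16739 / 10176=1.64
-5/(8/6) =-15/4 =-3.75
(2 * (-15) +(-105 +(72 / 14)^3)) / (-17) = -351 / 5831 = -0.06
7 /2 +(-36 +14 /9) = -557 /18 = -30.94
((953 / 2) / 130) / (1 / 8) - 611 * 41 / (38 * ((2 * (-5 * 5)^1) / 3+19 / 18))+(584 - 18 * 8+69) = 201471784 / 347035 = 580.55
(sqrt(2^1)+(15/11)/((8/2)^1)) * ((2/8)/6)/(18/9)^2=5/1408+sqrt(2)/96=0.02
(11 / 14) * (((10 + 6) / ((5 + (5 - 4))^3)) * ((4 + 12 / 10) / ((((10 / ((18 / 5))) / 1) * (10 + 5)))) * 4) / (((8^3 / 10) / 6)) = 143 / 42000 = 0.00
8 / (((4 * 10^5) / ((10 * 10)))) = 0.00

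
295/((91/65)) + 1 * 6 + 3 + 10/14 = 1543/7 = 220.43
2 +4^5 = 1026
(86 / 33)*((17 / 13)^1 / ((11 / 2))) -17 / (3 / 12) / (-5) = 335512 / 23595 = 14.22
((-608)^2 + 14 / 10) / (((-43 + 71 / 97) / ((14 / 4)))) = -1255014033 / 41000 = -30610.10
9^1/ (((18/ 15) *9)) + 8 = 53/ 6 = 8.83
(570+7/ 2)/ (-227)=-2.53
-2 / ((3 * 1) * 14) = -1 / 21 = -0.05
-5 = -5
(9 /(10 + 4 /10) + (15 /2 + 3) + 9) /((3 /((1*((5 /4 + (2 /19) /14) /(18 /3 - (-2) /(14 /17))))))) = 236157 /233168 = 1.01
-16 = -16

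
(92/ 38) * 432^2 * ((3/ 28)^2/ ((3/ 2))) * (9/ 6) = 4828896/ 931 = 5186.78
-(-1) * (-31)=-31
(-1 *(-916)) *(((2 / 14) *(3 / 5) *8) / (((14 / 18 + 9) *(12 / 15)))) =6183 / 77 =80.30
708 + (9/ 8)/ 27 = 16993/ 24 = 708.04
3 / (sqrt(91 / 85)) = 3*sqrt(7735) / 91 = 2.90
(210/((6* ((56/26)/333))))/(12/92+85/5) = 497835/1576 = 315.89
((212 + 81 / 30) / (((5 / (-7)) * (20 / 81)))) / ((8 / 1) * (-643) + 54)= 1217349 / 5090000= 0.24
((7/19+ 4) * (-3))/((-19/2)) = 498/361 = 1.38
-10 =-10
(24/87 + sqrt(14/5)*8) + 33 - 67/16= 8*sqrt(70)/5 + 13497/464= 42.47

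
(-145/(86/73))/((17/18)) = -95265/731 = -130.32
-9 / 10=-0.90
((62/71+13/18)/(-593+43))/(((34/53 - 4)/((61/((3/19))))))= 125249653/375348600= 0.33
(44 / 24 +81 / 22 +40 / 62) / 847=0.01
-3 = -3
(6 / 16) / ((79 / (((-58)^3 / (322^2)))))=-73167 / 8191036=-0.01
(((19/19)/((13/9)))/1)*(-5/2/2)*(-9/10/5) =0.16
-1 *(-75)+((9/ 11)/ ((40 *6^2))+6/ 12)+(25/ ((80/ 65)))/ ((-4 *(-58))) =15432071/ 204160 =75.59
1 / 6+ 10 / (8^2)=31 / 96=0.32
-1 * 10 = -10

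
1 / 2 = 0.50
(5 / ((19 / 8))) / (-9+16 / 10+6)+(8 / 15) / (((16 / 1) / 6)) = -867 / 665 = -1.30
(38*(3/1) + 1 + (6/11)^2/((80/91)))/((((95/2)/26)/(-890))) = -645881366/11495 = -56188.03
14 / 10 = 7 / 5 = 1.40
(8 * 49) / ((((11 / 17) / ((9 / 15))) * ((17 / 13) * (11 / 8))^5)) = 14307838132224 / 739812731405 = 19.34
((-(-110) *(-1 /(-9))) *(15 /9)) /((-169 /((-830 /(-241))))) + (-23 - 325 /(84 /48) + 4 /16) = -6431631671 /30791124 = -208.88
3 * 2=6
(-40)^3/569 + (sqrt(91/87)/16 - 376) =-277944/569 + sqrt(7917)/1392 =-488.41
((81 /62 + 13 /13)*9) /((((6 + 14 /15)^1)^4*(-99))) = -50625 /557932544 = -0.00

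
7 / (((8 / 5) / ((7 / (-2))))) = -245 / 16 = -15.31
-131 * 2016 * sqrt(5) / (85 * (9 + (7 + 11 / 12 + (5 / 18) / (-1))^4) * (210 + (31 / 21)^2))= -195618721406976 * sqrt(5) / 45607615092642415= -0.01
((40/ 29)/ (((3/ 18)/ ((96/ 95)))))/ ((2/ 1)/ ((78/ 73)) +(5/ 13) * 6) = 179712/ 89813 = 2.00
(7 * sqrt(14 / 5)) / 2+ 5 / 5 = 1+ 7 * sqrt(70) / 10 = 6.86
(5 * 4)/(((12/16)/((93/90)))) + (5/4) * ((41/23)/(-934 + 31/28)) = 27.55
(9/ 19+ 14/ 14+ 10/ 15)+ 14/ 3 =388/ 57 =6.81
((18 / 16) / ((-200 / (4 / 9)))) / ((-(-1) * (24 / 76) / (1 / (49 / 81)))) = -513 / 39200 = -0.01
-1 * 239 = -239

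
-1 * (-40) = 40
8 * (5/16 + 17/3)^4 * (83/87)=563126129363/57729024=9754.64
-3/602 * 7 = -3/86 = -0.03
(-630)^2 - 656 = 396244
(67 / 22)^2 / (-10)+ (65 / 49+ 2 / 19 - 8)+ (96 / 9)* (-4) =-50.16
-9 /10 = -0.90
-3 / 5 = -0.60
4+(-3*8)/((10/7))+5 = -7.80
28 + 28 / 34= 28.82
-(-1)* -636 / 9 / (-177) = 212 / 531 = 0.40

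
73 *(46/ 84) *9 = 5037/ 14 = 359.79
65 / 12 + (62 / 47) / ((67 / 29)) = 226261 / 37788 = 5.99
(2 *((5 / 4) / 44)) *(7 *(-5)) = -175 / 88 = -1.99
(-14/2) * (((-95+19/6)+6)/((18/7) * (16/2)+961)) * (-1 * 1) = -25235/41226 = -0.61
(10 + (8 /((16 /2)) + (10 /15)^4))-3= 664 /81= 8.20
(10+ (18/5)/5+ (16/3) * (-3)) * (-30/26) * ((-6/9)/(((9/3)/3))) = -264/65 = -4.06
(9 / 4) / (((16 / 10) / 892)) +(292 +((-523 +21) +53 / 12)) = 25171 / 24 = 1048.79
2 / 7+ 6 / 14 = 5 / 7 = 0.71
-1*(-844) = 844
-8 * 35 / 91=-3.08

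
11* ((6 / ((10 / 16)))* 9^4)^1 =3464208 / 5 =692841.60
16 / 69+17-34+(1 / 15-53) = -24047 / 345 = -69.70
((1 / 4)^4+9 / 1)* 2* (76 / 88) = 43795 / 2816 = 15.55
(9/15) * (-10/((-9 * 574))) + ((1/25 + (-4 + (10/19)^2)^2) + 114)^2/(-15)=-16611720830839044214/15232133102396875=-1090.57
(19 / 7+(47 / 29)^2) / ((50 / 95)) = 10.15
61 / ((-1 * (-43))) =61 / 43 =1.42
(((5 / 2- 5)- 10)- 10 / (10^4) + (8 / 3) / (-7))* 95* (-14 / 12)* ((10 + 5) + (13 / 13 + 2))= 5139899 / 200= 25699.50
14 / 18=7 / 9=0.78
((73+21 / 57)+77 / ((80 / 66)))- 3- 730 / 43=3820837 / 32680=116.92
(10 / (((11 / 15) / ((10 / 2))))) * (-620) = -465000 / 11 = -42272.73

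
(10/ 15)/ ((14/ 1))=1/ 21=0.05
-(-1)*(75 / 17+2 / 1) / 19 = 109 / 323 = 0.34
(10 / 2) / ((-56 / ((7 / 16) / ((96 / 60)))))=-25 / 1024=-0.02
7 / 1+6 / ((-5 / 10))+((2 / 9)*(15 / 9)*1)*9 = -5 / 3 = -1.67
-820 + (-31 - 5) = -856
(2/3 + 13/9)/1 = 19/9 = 2.11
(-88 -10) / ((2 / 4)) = -196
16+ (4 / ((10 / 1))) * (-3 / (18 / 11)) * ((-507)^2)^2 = -242272024057 / 5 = -48454404811.40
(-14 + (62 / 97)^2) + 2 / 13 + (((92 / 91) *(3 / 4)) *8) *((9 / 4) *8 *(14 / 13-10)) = -10994159552 / 11130847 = -987.72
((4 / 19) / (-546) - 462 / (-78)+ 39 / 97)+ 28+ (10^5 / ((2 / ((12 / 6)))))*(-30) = -1509399729878 / 503139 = -2999965.68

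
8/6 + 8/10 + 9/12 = 173/60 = 2.88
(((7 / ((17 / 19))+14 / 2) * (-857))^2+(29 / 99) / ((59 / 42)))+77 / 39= 393505476032865 / 2438293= 161385639.89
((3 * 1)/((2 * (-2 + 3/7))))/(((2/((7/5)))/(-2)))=147/110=1.34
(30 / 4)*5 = 75 / 2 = 37.50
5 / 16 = 0.31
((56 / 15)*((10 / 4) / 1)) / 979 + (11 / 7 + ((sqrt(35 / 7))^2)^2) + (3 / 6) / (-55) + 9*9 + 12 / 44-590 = -99126329 / 205590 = -482.16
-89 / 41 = -2.17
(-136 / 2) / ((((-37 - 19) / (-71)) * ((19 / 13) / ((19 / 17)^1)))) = -923 / 14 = -65.93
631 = 631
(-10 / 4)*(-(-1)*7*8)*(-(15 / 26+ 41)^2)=40899635 / 169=242009.67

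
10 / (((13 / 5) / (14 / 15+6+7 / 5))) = 1250 / 39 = 32.05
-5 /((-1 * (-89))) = -5 /89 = -0.06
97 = 97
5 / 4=1.25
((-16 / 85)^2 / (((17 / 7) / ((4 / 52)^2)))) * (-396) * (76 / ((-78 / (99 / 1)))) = 889878528 / 269846525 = 3.30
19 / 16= 1.19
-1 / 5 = -0.20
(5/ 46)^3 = 125/ 97336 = 0.00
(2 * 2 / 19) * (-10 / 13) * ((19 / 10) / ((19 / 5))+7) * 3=-900 / 247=-3.64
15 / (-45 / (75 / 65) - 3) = -5 / 14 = -0.36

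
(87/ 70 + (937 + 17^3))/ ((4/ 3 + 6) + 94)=1228761/ 21280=57.74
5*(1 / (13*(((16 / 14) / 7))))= 245 / 104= 2.36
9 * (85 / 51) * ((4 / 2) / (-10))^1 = -3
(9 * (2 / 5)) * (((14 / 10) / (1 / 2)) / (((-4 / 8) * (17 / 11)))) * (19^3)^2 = -260822364264 / 425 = -613699680.62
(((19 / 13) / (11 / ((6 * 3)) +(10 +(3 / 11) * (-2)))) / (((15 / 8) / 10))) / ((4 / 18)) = 90288 / 25909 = 3.48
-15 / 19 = -0.79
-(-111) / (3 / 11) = 407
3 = 3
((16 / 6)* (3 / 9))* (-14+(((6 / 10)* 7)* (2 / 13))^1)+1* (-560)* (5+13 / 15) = -1928864 / 585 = -3297.20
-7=-7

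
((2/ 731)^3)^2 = 64/ 152582336769287881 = 0.00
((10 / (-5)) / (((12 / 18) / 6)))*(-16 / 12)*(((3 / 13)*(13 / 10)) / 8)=9 / 10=0.90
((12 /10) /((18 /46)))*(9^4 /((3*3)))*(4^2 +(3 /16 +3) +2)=1894671 /40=47366.78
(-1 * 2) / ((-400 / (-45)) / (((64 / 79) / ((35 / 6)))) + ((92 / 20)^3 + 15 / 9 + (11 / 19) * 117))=-0.01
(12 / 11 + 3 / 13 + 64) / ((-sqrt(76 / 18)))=-28023 * sqrt(38) / 5434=-31.79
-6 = -6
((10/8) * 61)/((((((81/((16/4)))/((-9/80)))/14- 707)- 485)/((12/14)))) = -915/16868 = -0.05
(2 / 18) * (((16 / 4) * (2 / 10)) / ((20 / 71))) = 71 / 225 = 0.32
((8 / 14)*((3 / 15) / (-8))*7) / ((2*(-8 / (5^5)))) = 625 / 32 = 19.53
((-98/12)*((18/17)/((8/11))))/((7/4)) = -231/34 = -6.79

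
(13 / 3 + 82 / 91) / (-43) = -1429 / 11739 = -0.12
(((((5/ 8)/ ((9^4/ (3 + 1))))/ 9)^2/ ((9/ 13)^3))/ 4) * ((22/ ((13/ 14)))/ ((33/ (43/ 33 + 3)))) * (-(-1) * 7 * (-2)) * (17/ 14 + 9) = -27297725/ 45753584909922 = -0.00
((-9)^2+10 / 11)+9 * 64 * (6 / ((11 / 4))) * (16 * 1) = 222085 / 11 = 20189.55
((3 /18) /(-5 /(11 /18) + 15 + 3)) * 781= 8591 /648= 13.26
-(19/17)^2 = -361/289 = -1.25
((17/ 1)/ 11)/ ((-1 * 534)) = -17/ 5874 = -0.00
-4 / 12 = -1 / 3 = -0.33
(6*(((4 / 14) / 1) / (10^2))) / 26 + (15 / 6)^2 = 56881 / 9100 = 6.25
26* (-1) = -26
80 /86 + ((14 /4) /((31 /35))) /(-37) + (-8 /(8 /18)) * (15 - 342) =580688037 /98642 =5886.82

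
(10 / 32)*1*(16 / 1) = 5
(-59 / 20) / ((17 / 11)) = -649 / 340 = -1.91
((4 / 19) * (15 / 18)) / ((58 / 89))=445 / 1653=0.27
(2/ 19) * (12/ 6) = 4/ 19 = 0.21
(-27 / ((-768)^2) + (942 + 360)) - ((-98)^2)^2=-6044746645507 / 65536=-92235514.00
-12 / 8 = -3 / 2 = -1.50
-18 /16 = -9 /8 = -1.12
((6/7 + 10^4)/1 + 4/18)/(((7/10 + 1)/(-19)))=-119712920/1071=-111776.77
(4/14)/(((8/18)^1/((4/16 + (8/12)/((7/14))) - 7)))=-195/56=-3.48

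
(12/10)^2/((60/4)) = 12/125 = 0.10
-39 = -39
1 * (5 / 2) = 5 / 2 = 2.50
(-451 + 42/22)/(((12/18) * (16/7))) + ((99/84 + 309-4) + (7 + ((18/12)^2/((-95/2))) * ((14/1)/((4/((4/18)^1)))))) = 1078279/58520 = 18.43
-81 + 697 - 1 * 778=-162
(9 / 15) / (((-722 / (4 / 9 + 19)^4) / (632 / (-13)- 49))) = 8816171875 / 760266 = 11596.17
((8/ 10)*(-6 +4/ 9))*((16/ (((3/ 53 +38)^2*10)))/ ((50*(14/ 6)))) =-89888/ 2135851725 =-0.00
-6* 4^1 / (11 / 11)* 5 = -120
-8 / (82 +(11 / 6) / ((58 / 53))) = -2784 / 29119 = -0.10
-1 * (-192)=192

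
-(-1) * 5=5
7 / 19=0.37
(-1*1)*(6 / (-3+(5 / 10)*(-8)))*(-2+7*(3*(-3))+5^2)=-240 / 7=-34.29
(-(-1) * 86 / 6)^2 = 205.44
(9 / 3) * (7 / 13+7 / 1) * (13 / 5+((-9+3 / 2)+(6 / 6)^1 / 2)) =-6468 / 65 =-99.51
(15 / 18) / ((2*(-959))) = -5 / 11508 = -0.00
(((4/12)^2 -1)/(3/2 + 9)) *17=-1.44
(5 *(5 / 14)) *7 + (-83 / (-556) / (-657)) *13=4565071 / 365292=12.50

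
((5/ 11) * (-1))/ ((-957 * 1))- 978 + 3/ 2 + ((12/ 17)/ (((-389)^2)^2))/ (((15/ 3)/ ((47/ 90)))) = -66691845532665130411/ 68296854041538650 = -976.50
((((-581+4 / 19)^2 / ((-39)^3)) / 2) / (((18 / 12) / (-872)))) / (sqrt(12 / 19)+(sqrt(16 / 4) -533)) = -6264885983800 / 2012648053689 -212369016400 * sqrt(57) / 344162817180819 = -3.12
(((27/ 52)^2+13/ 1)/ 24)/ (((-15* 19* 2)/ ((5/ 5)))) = -35881/ 36990720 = -0.00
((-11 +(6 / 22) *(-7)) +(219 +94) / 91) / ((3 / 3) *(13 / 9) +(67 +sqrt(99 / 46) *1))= -31394448 / 226810441 +2303397 *sqrt(506) / 17464403957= -0.14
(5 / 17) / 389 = 5 / 6613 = 0.00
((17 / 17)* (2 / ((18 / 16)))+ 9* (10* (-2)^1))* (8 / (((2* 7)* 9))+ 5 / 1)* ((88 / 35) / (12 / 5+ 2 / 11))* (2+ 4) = -495302368 / 93933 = -5272.93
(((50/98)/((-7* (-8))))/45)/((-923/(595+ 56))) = -155/1085448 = -0.00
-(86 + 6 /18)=-259 /3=-86.33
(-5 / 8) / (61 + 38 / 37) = -37 / 3672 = -0.01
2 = 2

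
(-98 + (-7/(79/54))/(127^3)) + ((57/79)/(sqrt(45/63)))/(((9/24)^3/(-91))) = -885248 *sqrt(35)/3555-15858581564/161822257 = -1571.19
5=5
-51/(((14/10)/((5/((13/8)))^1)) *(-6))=18.68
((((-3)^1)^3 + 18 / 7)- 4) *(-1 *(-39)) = -7761 / 7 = -1108.71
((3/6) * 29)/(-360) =-29/720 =-0.04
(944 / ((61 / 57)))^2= 2895300864 / 3721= 778097.52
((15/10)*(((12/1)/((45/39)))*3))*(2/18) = 26/5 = 5.20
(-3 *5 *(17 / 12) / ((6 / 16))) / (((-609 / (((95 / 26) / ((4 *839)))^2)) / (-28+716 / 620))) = -212800475 / 71868667215072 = -0.00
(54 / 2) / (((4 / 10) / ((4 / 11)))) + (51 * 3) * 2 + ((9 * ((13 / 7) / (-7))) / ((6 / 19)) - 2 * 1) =346021 / 1078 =320.98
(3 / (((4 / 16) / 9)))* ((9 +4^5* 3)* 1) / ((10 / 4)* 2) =332748 / 5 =66549.60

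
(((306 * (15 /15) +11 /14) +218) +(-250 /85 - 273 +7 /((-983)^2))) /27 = 19076155897 /2069791038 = 9.22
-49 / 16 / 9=-49 / 144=-0.34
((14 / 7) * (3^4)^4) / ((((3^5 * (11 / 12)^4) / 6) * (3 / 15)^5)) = 137749507200000 / 14641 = 9408476688.75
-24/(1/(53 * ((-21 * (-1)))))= -26712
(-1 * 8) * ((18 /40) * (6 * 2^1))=-216 /5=-43.20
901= 901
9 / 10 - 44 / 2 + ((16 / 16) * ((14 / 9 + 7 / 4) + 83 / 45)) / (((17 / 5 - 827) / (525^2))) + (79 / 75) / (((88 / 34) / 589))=-20450521529 / 13589400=-1504.89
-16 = -16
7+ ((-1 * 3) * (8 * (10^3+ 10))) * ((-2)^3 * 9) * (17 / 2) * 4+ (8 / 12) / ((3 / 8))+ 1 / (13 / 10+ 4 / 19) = 153274004543 / 2583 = 59339529.44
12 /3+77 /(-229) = 839 /229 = 3.66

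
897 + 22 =919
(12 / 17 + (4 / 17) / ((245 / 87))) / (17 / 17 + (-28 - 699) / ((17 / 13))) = -0.00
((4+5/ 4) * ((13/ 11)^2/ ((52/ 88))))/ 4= 273/ 88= 3.10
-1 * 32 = -32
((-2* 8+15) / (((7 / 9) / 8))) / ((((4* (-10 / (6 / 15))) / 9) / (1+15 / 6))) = 81 / 25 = 3.24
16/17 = 0.94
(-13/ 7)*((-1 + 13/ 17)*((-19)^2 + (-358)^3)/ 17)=-2385882252/ 2023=-1179378.28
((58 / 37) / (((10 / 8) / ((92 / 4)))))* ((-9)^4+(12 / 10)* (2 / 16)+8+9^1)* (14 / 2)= 1228535294 / 925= 1328146.26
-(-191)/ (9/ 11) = 2101/ 9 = 233.44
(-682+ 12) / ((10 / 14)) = -938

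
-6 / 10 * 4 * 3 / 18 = -2 / 5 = -0.40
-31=-31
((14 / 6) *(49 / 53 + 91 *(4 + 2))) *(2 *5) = 2029090 / 159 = 12761.57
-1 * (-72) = 72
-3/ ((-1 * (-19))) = -3/ 19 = -0.16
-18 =-18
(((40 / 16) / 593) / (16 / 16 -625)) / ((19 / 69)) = -115 / 4687072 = -0.00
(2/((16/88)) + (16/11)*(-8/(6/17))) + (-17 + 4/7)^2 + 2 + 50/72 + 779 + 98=21880391/19404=1127.62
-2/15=-0.13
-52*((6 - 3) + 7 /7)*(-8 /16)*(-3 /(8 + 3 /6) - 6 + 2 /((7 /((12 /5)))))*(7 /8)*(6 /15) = -87672 /425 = -206.29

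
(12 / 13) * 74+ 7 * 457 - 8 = 42371 / 13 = 3259.31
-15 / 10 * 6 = -9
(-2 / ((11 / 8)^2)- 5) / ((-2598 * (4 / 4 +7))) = 733 / 2514864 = 0.00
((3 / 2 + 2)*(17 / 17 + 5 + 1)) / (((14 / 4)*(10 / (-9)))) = -63 / 10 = -6.30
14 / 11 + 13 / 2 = 171 / 22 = 7.77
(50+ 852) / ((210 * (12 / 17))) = 7667 / 1260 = 6.08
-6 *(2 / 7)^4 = -96 / 2401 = -0.04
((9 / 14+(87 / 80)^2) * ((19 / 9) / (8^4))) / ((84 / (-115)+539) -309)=3971019 / 967636418560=0.00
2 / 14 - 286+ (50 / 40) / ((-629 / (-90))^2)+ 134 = -420495508 / 2769487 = -151.83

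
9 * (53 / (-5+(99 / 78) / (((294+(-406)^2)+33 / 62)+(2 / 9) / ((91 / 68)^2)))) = -33087989903211 / 346833742546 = -95.40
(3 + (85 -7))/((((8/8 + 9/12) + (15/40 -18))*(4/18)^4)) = -531441/254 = -2092.29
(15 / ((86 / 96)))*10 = 7200 / 43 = 167.44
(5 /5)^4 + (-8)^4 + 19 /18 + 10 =73945 /18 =4108.06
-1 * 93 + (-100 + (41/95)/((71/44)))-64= -1731661/6745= -256.73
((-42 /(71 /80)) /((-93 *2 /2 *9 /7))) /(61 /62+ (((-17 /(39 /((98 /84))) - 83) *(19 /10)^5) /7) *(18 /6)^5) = -142688000000 /25878264824427237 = -0.00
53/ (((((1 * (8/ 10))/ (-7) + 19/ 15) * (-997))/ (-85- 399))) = 22260/ 997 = 22.33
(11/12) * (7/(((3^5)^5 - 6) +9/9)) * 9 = 231/3389154437752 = 0.00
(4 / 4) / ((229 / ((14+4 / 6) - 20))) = -16 / 687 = -0.02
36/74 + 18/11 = 864/407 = 2.12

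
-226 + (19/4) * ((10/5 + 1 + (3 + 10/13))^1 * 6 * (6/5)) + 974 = 63668/65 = 979.51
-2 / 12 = -1 / 6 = -0.17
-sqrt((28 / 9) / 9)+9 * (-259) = -2331 - 2 * sqrt(7) / 9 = -2331.59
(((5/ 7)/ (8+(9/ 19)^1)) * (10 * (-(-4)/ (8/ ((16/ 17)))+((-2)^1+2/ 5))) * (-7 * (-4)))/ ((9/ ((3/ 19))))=-1280/ 2737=-0.47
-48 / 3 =-16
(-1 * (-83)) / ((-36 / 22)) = -913 / 18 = -50.72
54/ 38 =27/ 19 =1.42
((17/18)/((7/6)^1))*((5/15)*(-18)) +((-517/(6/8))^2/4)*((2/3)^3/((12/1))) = 2928.36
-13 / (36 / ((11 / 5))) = -143 / 180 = -0.79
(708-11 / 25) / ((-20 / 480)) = -424536 / 25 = -16981.44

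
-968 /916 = -1.06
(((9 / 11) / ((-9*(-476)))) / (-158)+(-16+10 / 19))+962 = 14877947373 / 15718472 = 946.53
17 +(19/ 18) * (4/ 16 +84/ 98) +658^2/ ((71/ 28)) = 170764.53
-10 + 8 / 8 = -9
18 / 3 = 6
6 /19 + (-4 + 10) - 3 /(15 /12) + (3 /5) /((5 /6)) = 2202 /475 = 4.64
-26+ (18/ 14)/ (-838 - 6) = -153617/ 5908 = -26.00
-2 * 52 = -104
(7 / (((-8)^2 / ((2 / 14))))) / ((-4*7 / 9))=-9 / 1792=-0.01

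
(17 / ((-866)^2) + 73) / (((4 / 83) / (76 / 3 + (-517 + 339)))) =-346857507545 / 1499912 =-231251.91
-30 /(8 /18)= -135 /2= -67.50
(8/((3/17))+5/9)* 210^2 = 2023700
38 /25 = 1.52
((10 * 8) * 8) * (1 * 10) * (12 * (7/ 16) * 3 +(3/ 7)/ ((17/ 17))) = 724800/ 7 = 103542.86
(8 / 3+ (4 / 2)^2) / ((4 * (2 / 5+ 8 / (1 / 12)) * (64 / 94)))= 1175 / 46272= 0.03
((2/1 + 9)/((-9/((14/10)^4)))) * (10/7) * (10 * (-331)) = 22202.01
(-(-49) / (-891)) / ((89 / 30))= -0.02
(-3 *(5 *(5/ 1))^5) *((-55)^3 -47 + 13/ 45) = 14626908203125/ 3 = 4875636067708.33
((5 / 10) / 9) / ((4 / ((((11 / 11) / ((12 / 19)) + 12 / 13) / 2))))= 391 / 22464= 0.02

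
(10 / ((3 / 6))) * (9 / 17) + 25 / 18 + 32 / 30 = 19957 / 1530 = 13.04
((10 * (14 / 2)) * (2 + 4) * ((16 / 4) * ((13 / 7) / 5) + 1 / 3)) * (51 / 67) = 38964 / 67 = 581.55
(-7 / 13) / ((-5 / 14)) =98 / 65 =1.51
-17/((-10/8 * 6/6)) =68/5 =13.60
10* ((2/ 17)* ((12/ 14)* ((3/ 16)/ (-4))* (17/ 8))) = -45/ 448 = -0.10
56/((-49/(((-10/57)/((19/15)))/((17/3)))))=1200/42959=0.03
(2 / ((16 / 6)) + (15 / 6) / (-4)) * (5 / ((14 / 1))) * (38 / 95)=1 / 56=0.02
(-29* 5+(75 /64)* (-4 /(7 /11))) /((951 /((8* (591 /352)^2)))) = -3.61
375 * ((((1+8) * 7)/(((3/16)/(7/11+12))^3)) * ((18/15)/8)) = 1443788774400/1331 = 1084739875.58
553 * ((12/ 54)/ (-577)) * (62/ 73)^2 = -4251464/ 27673497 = -0.15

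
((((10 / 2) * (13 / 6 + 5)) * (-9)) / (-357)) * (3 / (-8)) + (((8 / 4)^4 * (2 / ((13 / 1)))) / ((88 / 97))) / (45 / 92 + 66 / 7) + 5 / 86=-526489091 / 74777054352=-0.01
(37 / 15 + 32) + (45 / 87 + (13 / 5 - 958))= -400381 / 435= -920.42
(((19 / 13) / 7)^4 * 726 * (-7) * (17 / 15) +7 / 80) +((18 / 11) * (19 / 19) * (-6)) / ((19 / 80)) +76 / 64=-4177650789211 / 81898096280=-51.01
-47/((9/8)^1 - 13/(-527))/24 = -1.70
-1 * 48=-48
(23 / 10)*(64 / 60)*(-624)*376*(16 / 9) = -230244352 / 225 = -1023308.23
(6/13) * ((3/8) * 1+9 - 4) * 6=387/26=14.88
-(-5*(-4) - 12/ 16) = -77/ 4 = -19.25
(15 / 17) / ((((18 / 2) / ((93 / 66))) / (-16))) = -1240 / 561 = -2.21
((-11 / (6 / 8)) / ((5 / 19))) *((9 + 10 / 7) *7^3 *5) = -2990372 / 3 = -996790.67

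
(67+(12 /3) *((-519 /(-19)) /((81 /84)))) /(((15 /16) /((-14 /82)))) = -3453296 /105165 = -32.84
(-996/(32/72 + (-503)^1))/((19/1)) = 8964/85937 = 0.10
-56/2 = -28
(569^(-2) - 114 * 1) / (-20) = 36908753 / 6475220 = 5.70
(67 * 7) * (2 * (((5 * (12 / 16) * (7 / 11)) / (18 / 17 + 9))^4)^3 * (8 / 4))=923371426860928646826470387939453125 / 15483544783759980881616254154067289309184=0.00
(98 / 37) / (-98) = -1 / 37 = -0.03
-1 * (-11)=11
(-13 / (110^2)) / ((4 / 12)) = -39 / 12100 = -0.00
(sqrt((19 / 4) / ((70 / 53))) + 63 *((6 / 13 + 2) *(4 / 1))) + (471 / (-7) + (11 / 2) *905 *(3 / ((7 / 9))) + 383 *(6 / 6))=sqrt(70490) / 140 + 3664561 / 182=20136.85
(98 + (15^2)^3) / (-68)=-11390723 / 68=-167510.63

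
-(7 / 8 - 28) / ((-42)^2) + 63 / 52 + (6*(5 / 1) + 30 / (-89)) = 30.89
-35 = -35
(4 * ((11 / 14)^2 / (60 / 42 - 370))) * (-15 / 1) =121 / 1204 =0.10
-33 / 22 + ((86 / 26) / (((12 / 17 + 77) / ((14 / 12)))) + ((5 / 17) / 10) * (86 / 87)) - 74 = -1915614679 / 25398867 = -75.42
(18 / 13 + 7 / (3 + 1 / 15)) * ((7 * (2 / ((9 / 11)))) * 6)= 112574 / 299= 376.50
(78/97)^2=6084/9409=0.65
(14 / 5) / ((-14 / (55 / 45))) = -11 / 45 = -0.24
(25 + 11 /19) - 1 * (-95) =2291 /19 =120.58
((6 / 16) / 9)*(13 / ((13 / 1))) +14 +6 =481 / 24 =20.04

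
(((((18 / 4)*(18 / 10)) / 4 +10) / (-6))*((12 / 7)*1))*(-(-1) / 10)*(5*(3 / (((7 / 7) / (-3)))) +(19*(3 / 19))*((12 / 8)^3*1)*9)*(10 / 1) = -177489 / 1120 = -158.47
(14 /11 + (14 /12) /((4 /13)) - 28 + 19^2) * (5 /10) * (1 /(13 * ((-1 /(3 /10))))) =-89249 /22880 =-3.90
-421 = -421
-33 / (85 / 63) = -2079 / 85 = -24.46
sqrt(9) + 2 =5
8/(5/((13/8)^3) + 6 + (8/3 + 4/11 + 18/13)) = 145002/209893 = 0.69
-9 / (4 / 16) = -36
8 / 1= 8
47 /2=23.50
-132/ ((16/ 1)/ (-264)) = 2178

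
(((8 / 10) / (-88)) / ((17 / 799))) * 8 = -3.42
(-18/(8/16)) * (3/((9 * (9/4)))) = -16/3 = -5.33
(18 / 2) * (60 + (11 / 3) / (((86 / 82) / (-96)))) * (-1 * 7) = 746676 / 43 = 17364.56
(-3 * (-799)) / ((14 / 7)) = 2397 / 2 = 1198.50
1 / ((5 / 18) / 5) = 18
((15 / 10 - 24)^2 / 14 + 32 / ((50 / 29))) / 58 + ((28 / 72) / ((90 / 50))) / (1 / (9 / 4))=1.43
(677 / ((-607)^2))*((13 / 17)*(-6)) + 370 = 2317491404 / 6263633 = 369.99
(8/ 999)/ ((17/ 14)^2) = 0.01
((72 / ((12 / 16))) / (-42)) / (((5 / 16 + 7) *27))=-256 / 22113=-0.01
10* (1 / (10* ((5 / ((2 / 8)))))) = 1 / 20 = 0.05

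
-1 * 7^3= -343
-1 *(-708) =708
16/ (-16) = -1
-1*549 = -549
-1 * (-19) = 19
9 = 9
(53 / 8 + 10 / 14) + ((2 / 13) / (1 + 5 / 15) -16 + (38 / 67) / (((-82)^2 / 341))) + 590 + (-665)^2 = 36306791109429 / 81992456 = 442806.48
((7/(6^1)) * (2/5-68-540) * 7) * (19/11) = -1414189/165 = -8570.84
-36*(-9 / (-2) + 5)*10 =-3420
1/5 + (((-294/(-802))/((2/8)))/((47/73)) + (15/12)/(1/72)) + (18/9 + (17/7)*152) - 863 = -263448786/659645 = -399.38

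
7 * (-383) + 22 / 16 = -21437 / 8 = -2679.62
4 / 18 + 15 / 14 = 163 / 126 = 1.29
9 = 9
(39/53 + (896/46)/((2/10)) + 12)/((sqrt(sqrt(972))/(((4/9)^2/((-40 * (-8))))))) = 26849 * sqrt(2) * 3^(3/4)/7109208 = 0.01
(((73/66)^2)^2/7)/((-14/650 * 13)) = -709956025/929762064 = -0.76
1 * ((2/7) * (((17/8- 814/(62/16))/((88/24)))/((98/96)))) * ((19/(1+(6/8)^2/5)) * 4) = -1612488960/1487101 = -1084.32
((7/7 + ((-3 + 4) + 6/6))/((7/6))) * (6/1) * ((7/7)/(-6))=-18/7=-2.57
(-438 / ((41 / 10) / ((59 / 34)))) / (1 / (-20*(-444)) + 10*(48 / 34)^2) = -19505541600 / 2097112649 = -9.30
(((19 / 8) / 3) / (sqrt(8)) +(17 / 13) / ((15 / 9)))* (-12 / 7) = -612 / 455-19* sqrt(2) / 56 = -1.82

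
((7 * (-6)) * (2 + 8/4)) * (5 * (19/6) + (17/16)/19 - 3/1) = -82285/38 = -2165.39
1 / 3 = 0.33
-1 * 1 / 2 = -1 / 2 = -0.50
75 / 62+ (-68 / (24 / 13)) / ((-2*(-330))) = 141649 / 122760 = 1.15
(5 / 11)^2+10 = 1235 / 121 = 10.21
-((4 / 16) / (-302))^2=-1 / 1459264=-0.00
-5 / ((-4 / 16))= 20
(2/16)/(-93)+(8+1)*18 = 162.00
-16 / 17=-0.94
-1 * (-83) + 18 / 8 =341 / 4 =85.25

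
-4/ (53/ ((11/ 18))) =-22/ 477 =-0.05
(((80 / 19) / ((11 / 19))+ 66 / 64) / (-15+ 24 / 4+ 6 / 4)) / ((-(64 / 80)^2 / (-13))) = -189995 / 8448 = -22.49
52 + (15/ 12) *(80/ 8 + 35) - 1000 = -3567/ 4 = -891.75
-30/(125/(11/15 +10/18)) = -116/375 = -0.31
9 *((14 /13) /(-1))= -126 /13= -9.69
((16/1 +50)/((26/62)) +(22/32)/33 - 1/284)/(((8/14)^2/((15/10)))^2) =50230372605/15122432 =3321.58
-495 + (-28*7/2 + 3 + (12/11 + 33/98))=-634481/1078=-588.57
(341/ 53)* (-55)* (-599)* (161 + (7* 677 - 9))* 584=32088868300280/ 53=605450345288.30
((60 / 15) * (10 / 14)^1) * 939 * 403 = 7568340 / 7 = 1081191.43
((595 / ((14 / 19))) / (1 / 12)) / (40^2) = 969 / 160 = 6.06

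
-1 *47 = -47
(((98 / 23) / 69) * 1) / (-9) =-98 / 14283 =-0.01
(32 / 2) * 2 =32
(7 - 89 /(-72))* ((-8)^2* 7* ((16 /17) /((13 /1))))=531328 /1989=267.13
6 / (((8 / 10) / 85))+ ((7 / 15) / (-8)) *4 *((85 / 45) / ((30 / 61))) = 5156491 / 8100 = 636.60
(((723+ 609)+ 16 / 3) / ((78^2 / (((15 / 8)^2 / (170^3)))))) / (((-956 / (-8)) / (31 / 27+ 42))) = 13747 / 242051307264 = 0.00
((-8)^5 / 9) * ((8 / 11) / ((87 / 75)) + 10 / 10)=-5668864 / 957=-5923.58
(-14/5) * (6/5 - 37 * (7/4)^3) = 441497/800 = 551.87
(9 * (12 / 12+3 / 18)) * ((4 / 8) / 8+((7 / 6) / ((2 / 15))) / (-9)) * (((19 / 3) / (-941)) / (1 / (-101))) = -1759723 / 271008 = -6.49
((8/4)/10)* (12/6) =2/5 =0.40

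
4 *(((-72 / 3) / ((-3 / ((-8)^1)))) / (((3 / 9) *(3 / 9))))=-2304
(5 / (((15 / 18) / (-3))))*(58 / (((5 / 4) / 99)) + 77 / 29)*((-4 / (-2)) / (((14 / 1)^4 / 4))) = -5998113 / 348145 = -17.23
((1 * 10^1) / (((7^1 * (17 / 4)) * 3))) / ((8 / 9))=15 / 119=0.13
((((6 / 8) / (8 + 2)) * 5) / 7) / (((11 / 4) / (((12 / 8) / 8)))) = 9 / 2464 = 0.00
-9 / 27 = -1 / 3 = -0.33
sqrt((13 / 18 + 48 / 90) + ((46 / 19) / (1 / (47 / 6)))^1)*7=7*sqrt(6569630) / 570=31.48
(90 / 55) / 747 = 2 / 913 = 0.00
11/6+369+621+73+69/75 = 159863/150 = 1065.75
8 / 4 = 2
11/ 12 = 0.92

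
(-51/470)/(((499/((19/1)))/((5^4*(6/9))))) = -40375/23453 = -1.72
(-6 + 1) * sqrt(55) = -5 * sqrt(55) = -37.08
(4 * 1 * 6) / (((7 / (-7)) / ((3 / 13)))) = -72 / 13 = -5.54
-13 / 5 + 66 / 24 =3 / 20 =0.15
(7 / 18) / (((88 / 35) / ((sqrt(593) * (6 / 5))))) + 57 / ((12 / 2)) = 49 * sqrt(593) / 264 + 19 / 2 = 14.02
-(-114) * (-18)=-2052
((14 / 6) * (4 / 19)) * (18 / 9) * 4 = 224 / 57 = 3.93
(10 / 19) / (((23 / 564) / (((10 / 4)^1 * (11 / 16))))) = 38775 / 1748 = 22.18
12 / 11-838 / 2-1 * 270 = -7567 / 11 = -687.91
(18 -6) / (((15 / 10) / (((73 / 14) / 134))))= 146 / 469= 0.31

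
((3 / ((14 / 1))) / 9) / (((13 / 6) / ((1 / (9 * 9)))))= 1 / 7371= 0.00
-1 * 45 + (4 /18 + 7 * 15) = 542 /9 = 60.22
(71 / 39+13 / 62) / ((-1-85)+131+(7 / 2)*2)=4909 / 125736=0.04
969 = 969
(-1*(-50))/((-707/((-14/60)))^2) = 1/183618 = 0.00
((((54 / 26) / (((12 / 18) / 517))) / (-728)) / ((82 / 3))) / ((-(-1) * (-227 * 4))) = 125631 / 1409303168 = 0.00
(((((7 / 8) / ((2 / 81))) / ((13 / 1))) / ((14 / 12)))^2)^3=205891132094649 / 1265319018496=162.72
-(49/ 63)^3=-343/ 729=-0.47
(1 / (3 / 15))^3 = 125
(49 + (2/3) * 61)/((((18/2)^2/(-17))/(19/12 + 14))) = -855151/2916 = -293.26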